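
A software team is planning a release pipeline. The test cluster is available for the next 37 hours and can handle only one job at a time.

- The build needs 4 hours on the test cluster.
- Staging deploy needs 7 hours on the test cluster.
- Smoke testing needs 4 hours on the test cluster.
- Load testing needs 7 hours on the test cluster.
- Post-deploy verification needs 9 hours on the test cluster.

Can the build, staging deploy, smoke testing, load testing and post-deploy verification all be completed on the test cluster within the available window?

Running back to back, the jobs need 4 + 7 + 4 + 7 + 9 = 31 hours on the test cluster.
Since 31 ≤ 37, they fit within the window.

Yes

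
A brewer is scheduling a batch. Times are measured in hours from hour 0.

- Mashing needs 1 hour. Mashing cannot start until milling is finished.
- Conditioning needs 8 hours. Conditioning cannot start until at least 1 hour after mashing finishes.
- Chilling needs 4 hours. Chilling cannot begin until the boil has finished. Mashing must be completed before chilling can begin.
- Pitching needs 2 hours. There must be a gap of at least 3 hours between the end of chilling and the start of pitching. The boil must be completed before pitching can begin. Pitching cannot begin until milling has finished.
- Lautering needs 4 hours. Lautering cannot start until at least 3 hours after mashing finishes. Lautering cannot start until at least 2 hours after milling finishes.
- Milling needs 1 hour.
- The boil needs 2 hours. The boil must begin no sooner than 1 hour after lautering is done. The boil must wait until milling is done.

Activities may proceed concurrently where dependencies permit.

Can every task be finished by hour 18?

Milling has no prerequisites, so it starts at hour 0 and finishes at hour 1.
Mashing waits on milling (finishes hour 1), so it starts at hour 1 and finishes at 1 + 1 = hour 2.
Conditioning waits on mashing (finishes hour 2, plus 1-hour gap → hour 3), so it starts at hour 3 and finishes at 3 + 8 = hour 11.
Lautering needs all of mashing (finishes hour 2, plus 3-hour gap → hour 5); milling (finishes hour 1, plus 2-hour gap → hour 3). That puts its earliest start at hour 5; it finishes at 5 + 4 = hour 9.
The boil has to wait for lautering (finishes hour 9, plus 1-hour gap → hour 10); milling (finishes hour 1). The latest of these is hour 10, so the boil runs hour 10 to 10 + 2 = hour 12.
Chilling cannot start until the boil (finishes hour 12); mashing (finishes hour 2). The controlling bound is hour 12, so chilling finishes at 12 + 4 = hour 16.
For pitching: chilling (finishes hour 16, plus 3-hour gap → hour 19); the boil (finishes hour 12); milling (finishes hour 1). Taking the maximum gives a start of hour 19, and it finishes at 19 + 2 = hour 21.
The earliest everything can be done is hour 21, which is after the deadline of 18, so it is not possible.

No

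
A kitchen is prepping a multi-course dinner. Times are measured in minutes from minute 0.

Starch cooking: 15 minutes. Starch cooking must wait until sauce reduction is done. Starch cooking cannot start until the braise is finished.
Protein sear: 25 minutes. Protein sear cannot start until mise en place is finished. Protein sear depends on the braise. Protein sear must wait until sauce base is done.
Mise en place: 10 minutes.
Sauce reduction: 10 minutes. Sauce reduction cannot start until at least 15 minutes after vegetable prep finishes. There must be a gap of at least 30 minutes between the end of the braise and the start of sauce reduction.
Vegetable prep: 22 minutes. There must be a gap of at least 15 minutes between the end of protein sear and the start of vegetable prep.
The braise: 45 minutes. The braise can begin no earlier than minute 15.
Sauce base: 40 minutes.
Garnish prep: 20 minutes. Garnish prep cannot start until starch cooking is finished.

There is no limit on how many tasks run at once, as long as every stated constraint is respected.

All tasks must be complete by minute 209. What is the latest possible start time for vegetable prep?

127

Garnish prep must finish by minute 209; it takes 20 minutes, so it must start by 209 − 20 = minute 189.
Starch cooking feeds into garnish prep (must start by minute 189); so starch cooking must finish by minute 189 and therefore start by minute 174.
Sauce reduction feeds into starch cooking (must start by minute 174); so sauce reduction must finish by minute 174 and therefore start by minute 164.
Since sauce reduction (must start by minute 164, minus 15-minute gap → minute 149) depends on it, vegetable prep must finish by minute 149. Backing off its 22-minute duration gives a latest start of minute 127.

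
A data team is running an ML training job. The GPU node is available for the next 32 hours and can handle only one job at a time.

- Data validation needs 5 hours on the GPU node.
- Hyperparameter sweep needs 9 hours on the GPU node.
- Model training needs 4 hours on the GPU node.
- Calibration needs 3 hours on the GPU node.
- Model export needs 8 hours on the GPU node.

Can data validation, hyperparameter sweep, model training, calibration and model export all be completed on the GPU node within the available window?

Running back to back, the jobs need 5 + 9 + 4 + 3 + 8 = 29 hours on the GPU node.
Since 29 ≤ 32, they fit within the window.

Yes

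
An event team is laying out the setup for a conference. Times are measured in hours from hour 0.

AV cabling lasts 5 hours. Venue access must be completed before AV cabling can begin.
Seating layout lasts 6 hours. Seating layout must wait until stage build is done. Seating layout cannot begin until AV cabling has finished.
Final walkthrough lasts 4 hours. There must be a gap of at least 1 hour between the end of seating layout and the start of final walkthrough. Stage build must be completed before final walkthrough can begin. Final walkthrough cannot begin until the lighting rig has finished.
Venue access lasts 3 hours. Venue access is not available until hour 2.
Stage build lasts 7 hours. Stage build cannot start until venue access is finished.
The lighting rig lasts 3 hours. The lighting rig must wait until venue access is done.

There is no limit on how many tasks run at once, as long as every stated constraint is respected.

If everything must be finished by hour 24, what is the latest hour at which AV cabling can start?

8

Nothing follows final walkthrough; the deadline of hour 24 is its only limit. It must start by 24 − 4 = hour 20.
Seating layout has to be done before final walkthrough (must start by hour 20, minus 1-hour gap → hour 19). That means finishing by hour 19, i.e. starting by 19 − 6 = hour 13.
AV cabling feeds into seating layout (must start by hour 13); so AV cabling must finish by hour 13 and therefore start by hour 8.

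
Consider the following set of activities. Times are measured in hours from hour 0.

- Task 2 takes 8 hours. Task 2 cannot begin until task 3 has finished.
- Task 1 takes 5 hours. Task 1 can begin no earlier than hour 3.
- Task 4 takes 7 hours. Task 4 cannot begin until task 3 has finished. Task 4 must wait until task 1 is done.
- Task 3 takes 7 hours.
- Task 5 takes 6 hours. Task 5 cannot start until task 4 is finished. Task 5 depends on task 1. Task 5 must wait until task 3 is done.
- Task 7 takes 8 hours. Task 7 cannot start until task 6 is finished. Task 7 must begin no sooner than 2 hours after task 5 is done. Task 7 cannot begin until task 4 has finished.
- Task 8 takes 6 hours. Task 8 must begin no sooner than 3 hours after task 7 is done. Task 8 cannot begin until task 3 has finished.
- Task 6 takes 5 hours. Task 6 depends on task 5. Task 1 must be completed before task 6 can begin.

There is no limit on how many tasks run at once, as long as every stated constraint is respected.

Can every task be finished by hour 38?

Task 3 can start immediately at hour 0; it finishes at hour 7.
Task 2 waits on task 3 (finishes hour 7), so it starts at hour 7 and finishes at 7 + 8 = hour 15.
Task 1 cannot begin until its own release at hour 3. It runs from hour 3 to 3 + 5 = hour 8.
Task 4 cannot start until task 3 (finishes hour 7); task 1 (finishes hour 8). The controlling bound is hour 8, so task 4 finishes at 8 + 7 = hour 15.
Task 5 has to wait for task 4 (finishes hour 15); task 1 (finishes hour 8); task 3 (finishes hour 7). The latest of these is hour 15, so task 5 runs hour 15 to 15 + 6 = hour 21.
Task 6 needs all of task 5 (finishes hour 21); task 1 (finishes hour 8). That puts its earliest start at hour 21; it finishes at 21 + 5 = hour 26.
Task 7 has to wait for task 6 (finishes hour 26); task 5 (finishes hour 21, plus 2-hour gap → hour 23); task 4 (finishes hour 15). The latest of these is hour 26, so task 7 runs hour 26 to 26 + 8 = hour 34.
Task 8 has to wait for task 7 (finishes hour 34, plus 3-hour gap → hour 37); task 3 (finishes hour 7). The latest of these is hour 37, so task 8 runs hour 37 to 37 + 6 = hour 43.
The earliest everything can be done is hour 43, which is after the deadline of 38, so it is not possible.

No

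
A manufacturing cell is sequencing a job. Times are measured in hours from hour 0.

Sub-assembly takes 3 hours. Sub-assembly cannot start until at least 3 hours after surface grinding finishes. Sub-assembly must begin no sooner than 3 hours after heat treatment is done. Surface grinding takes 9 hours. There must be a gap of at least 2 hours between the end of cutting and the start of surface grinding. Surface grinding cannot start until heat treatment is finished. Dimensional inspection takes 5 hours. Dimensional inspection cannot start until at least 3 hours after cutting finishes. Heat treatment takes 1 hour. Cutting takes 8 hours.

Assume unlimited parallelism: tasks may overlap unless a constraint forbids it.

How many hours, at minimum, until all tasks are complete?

Heat treatment has no prerequisites, so it starts at hour 0 and finishes at hour 1.
Cutting has no prerequisites, so it starts at hour 0 and finishes at hour 8.
Dimensional inspection cannot begin until cutting (finishes hour 8, plus 3-hour gap → hour 11). It runs from hour 11 to 11 + 5 = hour 16.
For surface grinding: cutting (finishes hour 8, plus 2-hour gap → hour 10); heat treatment (finishes hour 1). Taking the maximum gives a start of hour 10, and it finishes at 10 + 9 = hour 19.
Sub-assembly has to wait for surface grinding (finishes hour 19, plus 3-hour gap → hour 22); heat treatment (finishes hour 1, plus 3-hour gap → hour 4). The latest of these is hour 22, so sub-assembly runs hour 22 to 22 + 3 = hour 25.
All tasks are finished once the last one completes. Finish times: Cutting at 8, Heat treatment at 1, Surface grinding at 19, Dimensional inspection at 16, Sub-assembly at 25. The latest is hour 25.

25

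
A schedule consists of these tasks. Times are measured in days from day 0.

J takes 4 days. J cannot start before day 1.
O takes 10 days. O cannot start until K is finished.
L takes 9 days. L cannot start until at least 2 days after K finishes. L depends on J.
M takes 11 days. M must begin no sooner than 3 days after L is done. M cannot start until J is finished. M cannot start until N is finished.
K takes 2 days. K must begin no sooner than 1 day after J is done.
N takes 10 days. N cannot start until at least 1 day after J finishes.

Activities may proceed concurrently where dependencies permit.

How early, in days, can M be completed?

J cannot begin until its own release at day 1. It runs from day 1 to 1 + 4 = day 5.
N cannot begin until J (finishes day 5, plus 1-day gap → day 6). It runs from day 6 to 6 + 10 = day 16.
K waits on J (finishes day 5, plus 1-day gap → day 6), so it starts at day 6 and finishes at 6 + 2 = day 8.
L cannot start until K (finishes day 8, plus 2-day gap → day 10); J (finishes day 5). The controlling bound is day 10, so L finishes at 10 + 9 = day 19.
M has to wait for L (finishes day 19, plus 3-day gap → day 22); J (finishes day 5); N (finishes day 16). The latest of these is day 22, so M runs day 22 to 22 + 11 = day 33.

33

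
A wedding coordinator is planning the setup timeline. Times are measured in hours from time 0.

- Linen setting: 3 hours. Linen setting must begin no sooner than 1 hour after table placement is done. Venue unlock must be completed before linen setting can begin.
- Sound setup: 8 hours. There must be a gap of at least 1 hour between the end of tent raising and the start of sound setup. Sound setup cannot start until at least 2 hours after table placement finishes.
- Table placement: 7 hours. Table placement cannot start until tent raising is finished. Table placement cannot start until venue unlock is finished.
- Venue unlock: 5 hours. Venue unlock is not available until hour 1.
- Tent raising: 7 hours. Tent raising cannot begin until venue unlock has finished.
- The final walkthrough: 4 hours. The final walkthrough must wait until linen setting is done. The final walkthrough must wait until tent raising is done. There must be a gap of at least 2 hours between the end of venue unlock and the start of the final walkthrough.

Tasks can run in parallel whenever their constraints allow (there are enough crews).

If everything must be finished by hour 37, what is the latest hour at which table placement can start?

20

Nothing follows the final walkthrough; the deadline of hour 37 is its only limit. It must start by 37 − 4 = hour 33.
Linen setting must finish before the final walkthrough (must start by hour 33). With a 3-hour duration, linen setting must start by 33 − 3 = hour 30.
To finish by hour 37, sound setup (duration 8) must start no later than hour 29.
Table placement has several dependents: linen setting (must start by hour 30, minus 1-hour gap → hour 29); sound setup (must start by hour 29, minus 2-hour gap → hour 27). The earliest of those limits is hour 27, so table placement must start by 27 − 7 = hour 20.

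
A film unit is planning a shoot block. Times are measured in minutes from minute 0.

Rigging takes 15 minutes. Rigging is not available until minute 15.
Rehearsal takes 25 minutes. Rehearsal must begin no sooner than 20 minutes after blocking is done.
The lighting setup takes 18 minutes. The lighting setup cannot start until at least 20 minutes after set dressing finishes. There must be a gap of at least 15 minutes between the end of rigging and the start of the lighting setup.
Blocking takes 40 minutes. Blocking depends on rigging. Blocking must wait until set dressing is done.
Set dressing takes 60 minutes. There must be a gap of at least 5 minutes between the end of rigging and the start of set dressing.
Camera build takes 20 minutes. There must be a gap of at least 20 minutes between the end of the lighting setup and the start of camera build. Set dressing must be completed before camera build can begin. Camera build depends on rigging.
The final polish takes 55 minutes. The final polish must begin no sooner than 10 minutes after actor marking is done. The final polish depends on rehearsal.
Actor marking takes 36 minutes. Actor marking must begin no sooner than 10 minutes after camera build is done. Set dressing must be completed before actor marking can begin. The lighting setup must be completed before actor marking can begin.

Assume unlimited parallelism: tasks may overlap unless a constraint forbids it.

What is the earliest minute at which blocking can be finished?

135

Rigging cannot begin until its own release at minute 15. It runs from minute 15 to 15 + 15 = minute 30.
After rigging (finishes minute 30, plus 5-minute gap → minute 35), set dressing can start at minute 35 and finishes at minute 95.
Blocking cannot start until rigging (finishes minute 30); set dressing (finishes minute 95). The controlling bound is minute 95, so blocking finishes at 95 + 40 = minute 135.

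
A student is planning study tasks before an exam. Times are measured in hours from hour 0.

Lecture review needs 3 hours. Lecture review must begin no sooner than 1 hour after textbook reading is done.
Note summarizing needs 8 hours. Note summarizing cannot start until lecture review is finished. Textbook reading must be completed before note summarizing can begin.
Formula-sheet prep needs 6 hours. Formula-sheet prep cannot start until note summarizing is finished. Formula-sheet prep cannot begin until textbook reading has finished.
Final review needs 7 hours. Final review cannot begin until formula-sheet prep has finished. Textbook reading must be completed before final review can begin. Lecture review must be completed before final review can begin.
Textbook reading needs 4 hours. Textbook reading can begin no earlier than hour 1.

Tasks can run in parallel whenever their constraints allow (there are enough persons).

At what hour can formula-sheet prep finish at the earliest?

23

Textbook reading waits on its own release at hour 1, so it starts at hour 1 and finishes at 1 + 4 = hour 5.
After textbook reading (finishes hour 5, plus 1-hour gap → hour 6), lecture review can start at hour 6 and finishes at hour 9.
Note summarizing has to wait for lecture review (finishes hour 9); textbook reading (finishes hour 5). The latest of these is hour 9, so note summarizing runs hour 9 to 9 + 8 = hour 17.
Formula-sheet prep cannot start until note summarizing (finishes hour 17); textbook reading (finishes hour 5). The controlling bound is hour 17, so formula-sheet prep finishes at 17 + 6 = hour 23.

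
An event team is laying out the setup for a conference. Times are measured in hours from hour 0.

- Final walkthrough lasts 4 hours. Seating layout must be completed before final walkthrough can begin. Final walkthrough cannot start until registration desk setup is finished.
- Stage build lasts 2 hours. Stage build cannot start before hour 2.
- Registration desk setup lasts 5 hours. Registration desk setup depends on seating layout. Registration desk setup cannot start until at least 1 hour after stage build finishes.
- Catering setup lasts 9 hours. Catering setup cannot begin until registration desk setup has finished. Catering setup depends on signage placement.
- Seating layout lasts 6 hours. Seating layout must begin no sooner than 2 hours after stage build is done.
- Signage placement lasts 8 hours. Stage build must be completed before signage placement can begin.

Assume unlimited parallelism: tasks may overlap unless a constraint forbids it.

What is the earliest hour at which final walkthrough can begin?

17

After its own release at hour 2, stage build can start at hour 2 and finishes at hour 4.
After stage build (finishes hour 4, plus 2-hour gap → hour 6), seating layout can start at hour 6 and finishes at hour 12.
Registration desk setup has to wait for seating layout (finishes hour 12); stage build (finishes hour 4, plus 1-hour gap → hour 5). The latest of these is hour 12, so registration desk setup runs hour 12 to 12 + 5 = hour 17.
Final walkthrough waits on seating layout (finishes hour 12); registration desk setup (finishes hour 17). The latest of these is hour 17, which is the earliest final walkthrough can start.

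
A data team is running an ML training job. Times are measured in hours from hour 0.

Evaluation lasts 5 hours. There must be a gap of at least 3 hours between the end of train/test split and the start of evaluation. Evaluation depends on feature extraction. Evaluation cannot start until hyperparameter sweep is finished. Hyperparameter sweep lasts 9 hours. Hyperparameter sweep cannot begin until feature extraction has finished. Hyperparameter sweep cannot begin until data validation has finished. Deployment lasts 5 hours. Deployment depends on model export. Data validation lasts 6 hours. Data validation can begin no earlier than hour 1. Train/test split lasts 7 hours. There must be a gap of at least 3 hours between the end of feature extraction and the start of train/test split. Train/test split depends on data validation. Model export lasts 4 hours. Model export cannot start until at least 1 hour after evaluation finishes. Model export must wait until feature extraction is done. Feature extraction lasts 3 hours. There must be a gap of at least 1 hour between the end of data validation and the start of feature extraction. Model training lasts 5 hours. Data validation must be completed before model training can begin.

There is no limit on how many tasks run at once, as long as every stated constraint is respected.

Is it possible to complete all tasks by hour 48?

Data validation cannot begin until its own release at hour 1. It runs from hour 1 to 1 + 6 = hour 7.
Model training cannot begin until data validation (finishes hour 7). It runs from hour 7 to 7 + 5 = hour 12.
Feature extraction cannot begin until data validation (finishes hour 7, plus 1-hour gap → hour 8). It runs from hour 8 to 8 + 3 = hour 11.
For hyperparameter sweep: feature extraction (finishes hour 11); data validation (finishes hour 7). Taking the maximum gives a start of hour 11, and it finishes at 11 + 9 = hour 20.
Train/test split has to wait for feature extraction (finishes hour 11, plus 3-hour gap → hour 14); data validation (finishes hour 7). The latest of these is hour 14, so train/test split runs hour 14 to 14 + 7 = hour 21.
Evaluation has to wait for train/test split (finishes hour 21, plus 3-hour gap → hour 24); feature extraction (finishes hour 11); hyperparameter sweep (finishes hour 20). The latest of these is hour 24, so evaluation runs hour 24 to 24 + 5 = hour 29.
Model export cannot start until evaluation (finishes hour 29, plus 1-hour gap → hour 30); feature extraction (finishes hour 11). The controlling bound is hour 30, so model export finishes at 30 + 4 = hour 34.
After model export (finishes hour 34), deployment can start at hour 34 and finishes at hour 39.
Every task is finished by hour 39, which is no later than the deadline of 48, so the schedule is feasible.

Yes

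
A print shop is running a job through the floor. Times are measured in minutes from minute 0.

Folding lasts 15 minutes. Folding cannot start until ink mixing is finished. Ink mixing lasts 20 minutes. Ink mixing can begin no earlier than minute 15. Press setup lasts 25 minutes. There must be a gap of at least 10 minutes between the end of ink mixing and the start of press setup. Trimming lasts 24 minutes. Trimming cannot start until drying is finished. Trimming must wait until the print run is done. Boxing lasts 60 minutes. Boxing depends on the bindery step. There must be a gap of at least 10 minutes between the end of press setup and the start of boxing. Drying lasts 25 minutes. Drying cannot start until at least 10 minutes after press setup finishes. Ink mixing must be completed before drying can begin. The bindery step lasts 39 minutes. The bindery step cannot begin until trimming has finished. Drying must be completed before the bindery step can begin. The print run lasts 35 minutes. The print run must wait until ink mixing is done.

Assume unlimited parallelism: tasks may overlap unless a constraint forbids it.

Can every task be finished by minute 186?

No

Ink mixing cannot begin until its own release at minute 15. It runs from minute 15 to 15 + 20 = minute 35.
Folding waits on ink mixing (finishes minute 35), so it starts at minute 35 and finishes at 35 + 15 = minute 50.
The print run cannot begin until ink mixing (finishes minute 35). It runs from minute 35 to 35 + 35 = minute 70.
After ink mixing (finishes minute 35, plus 10-minute gap → minute 45), press setup can start at minute 45 and finishes at minute 70.
Drying has to wait for press setup (finishes minute 70, plus 10-minute gap → minute 80); ink mixing (finishes minute 35). The latest of these is minute 80, so drying runs minute 80 to 80 + 25 = minute 105.
For trimming: drying (finishes minute 105); the print run (finishes minute 70). Taking the maximum gives a start of minute 105, and it finishes at 105 + 24 = minute 129.
The bindery step has to wait for trimming (finishes minute 129); drying (finishes minute 105). The latest of these is minute 129, so the bindery step runs minute 129 to 129 + 39 = minute 168.
Boxing needs all of the bindery step (finishes minute 168); press setup (finishes minute 70, plus 10-minute gap → minute 80). That puts its earliest start at minute 168; it finishes at 168 + 60 = minute 228.
The earliest everything can be done is minute 228, which is after the deadline of 186, so it is not possible.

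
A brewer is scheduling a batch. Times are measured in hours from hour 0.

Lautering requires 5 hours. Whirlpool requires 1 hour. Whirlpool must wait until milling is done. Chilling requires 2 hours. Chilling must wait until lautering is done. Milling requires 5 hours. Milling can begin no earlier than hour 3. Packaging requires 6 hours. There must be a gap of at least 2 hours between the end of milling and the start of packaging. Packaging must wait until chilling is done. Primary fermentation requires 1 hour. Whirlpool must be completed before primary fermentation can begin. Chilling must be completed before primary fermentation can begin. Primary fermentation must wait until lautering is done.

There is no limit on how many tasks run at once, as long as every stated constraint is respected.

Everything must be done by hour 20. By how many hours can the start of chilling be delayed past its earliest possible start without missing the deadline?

Nothing blocks lautering, so it runs from hour 0 to hour 5.
Chilling cannot begin until lautering (finishes hour 5). It runs from hour 5 to 5 + 2 = hour 7.

Working backward from the deadline:
To finish by hour 20, primary fermentation (duration 1) must start no later than hour 19.
Packaging must finish by hour 20; it takes 6 hours, so it must start by 20 − 6 = hour 14.
Chilling must finish in time for primary fermentation (must start by hour 19); packaging (must start by hour 14). The tightest is hour 14, so chilling must start by 14 − 2 = hour 12.
So chilling can start as early as hour 5 and as late as hour 12, giving 12 − 5 = 7 hours of slack.

7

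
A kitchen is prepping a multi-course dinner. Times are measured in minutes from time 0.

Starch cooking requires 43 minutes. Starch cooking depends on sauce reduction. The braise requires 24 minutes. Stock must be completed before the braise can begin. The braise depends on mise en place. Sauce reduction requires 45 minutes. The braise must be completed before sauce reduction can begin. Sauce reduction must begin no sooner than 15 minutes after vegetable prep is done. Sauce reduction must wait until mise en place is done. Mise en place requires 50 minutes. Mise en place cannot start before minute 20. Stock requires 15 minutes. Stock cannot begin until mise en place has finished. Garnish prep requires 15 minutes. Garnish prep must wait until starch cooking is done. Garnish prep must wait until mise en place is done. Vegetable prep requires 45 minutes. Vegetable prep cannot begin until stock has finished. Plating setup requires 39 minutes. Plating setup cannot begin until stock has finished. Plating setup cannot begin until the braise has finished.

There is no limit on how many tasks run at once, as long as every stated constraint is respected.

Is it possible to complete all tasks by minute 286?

Yes

After its own release at minute 20, mise en place can start at minute 20 and finishes at minute 70.
Stock waits on mise en place (finishes minute 70), so it starts at minute 70 and finishes at 70 + 15 = minute 85.
After stock (finishes minute 85), vegetable prep can start at minute 85 and finishes at minute 130.
For the braise: stock (finishes minute 85); mise en place (finishes minute 70). Taking the maximum gives a start of minute 85, and it finishes at 85 + 24 = minute 109.
Plating setup cannot start until stock (finishes minute 85); the braise (finishes minute 109). The controlling bound is minute 109, so plating setup finishes at 109 + 39 = minute 148.
Sauce reduction has to wait for the braise (finishes minute 109); vegetable prep (finishes minute 130, plus 15-minute gap → minute 145); mise en place (finishes minute 70). The latest of these is minute 145, so sauce reduction runs minute 145 to 145 + 45 = minute 190.
Starch cooking cannot begin until sauce reduction (finishes minute 190). It runs from minute 190 to 190 + 43 = minute 233.
Garnish prep has to wait for starch cooking (finishes minute 233); mise en place (finishes minute 70). The latest of these is minute 233, so garnish prep runs minute 233 to 233 + 15 = minute 248.
Every task is finished by minute 248, which is no later than the deadline of 286, so the schedule is feasible.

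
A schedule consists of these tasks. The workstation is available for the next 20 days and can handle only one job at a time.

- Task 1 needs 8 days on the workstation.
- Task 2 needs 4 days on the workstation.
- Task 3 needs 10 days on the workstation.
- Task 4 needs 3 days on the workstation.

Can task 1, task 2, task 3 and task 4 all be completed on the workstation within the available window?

Running back to back, the jobs need 8 + 4 + 10 + 3 = 25 days on the workstation.
Since 25 > 20, they cannot all fit.

No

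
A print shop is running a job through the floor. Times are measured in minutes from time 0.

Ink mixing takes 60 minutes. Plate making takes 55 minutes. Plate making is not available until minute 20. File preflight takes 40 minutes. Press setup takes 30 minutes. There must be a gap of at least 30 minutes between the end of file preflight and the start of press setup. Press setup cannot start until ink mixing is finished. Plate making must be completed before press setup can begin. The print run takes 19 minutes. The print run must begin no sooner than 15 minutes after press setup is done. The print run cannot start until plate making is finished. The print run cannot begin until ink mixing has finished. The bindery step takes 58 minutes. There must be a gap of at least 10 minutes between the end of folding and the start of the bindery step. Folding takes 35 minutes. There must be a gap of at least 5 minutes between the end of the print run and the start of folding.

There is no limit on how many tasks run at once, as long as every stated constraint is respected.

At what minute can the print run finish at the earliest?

139

Ink mixing can start immediately at minute 0; it finishes at minute 60.
Plate making waits on its own release at minute 20, so it starts at minute 20 and finishes at 20 + 55 = minute 75.
Nothing blocks file preflight, so it runs from minute 0 to minute 40.
Press setup cannot start until file preflight (finishes minute 40, plus 30-minute gap → minute 70); ink mixing (finishes minute 60); plate making (finishes minute 75). The controlling bound is minute 75, so press setup finishes at 75 + 30 = minute 105.
The print run has to wait for press setup (finishes minute 105, plus 15-minute gap → minute 120); plate making (finishes minute 75); ink mixing (finishes minute 60). The latest of these is minute 120, so the print run runs minute 120 to 120 + 19 = minute 139.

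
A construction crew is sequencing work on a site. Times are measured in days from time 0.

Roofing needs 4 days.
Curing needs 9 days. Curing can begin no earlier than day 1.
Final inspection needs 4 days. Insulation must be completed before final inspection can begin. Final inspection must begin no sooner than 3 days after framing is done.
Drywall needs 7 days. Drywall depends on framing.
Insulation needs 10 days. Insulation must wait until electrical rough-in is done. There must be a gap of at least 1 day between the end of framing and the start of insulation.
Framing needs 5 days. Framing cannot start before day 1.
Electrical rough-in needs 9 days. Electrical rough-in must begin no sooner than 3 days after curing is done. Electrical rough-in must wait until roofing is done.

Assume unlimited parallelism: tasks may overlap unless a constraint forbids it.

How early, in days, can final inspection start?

Nothing blocks roofing, so it runs from day 0 to day 4.
After its own release at day 1, framing can start at day 1 and finishes at day 6.
Curing waits on its own release at day 1, so it starts at day 1 and finishes at 1 + 9 = day 10.
For electrical rough-in: curing (finishes day 10, plus 3-day gap → day 13); roofing (finishes day 4). Taking the maximum gives a start of day 13, and it finishes at 13 + 9 = day 22.
For insulation: electrical rough-in (finishes day 22); framing (finishes day 6, plus 1-day gap → day 7). Taking the maximum gives a start of day 22, and it finishes at 22 + 10 = day 32.
Final inspection waits on insulation (finishes day 32); framing (finishes day 6, plus 3-day gap → day 9). The latest of these is day 32, which is the earliest final inspection can start.

32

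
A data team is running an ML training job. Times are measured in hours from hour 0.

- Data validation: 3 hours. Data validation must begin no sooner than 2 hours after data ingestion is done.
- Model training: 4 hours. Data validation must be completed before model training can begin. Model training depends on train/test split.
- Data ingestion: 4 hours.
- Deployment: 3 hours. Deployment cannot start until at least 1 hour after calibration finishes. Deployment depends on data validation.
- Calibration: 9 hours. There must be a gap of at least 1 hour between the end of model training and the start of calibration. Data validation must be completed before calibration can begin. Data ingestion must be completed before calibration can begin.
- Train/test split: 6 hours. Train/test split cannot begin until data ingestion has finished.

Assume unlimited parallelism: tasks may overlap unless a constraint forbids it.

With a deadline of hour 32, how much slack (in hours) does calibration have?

4

Data ingestion can start immediately at hour 0; it finishes at hour 4.
Train/test split waits on data ingestion (finishes hour 4), so it starts at hour 4 and finishes at 4 + 6 = hour 10.
Data validation cannot begin until data ingestion (finishes hour 4, plus 2-hour gap → hour 6). It runs from hour 6 to 6 + 3 = hour 9.
Model training needs all of data validation (finishes hour 9); train/test split (finishes hour 10). That puts its earliest start at hour 10; it finishes at 10 + 4 = hour 14.
Calibration has to wait for model training (finishes hour 14, plus 1-hour gap → hour 15); data validation (finishes hour 9); data ingestion (finishes hour 4). The latest of these is hour 15, so calibration runs hour 15 to 15 + 9 = hour 24.

Working backward from the deadline:
Nothing follows deployment; the deadline of hour 32 is its only limit. It must start by 32 − 3 = hour 29.
Calibration must finish before deployment (must start by hour 29, minus 1-hour gap → hour 28). With a 9-hour duration, calibration must start by 28 − 9 = hour 19.
So calibration can start as early as hour 15 and as late as hour 19, giving 19 − 15 = 4 hours of slack.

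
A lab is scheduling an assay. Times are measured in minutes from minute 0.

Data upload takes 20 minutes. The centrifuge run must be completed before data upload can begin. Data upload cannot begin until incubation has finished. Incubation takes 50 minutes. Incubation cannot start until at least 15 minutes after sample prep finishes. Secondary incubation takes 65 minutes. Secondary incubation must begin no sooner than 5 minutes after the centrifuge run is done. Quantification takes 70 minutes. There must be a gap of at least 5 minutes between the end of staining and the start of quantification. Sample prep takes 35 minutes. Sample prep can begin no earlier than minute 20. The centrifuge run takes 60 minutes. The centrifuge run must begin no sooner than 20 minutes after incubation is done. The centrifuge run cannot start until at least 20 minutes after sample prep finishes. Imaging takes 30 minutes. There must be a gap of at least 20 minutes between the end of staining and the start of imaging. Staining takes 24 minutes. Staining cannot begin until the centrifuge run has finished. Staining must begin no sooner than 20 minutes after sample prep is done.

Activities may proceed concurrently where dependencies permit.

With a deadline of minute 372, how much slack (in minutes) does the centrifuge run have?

73

Sample prep waits on its own release at minute 20, so it starts at minute 20 and finishes at 20 + 35 = minute 55.
Incubation waits on sample prep (finishes minute 55, plus 15-minute gap → minute 70), so it starts at minute 70 and finishes at 70 + 50 = minute 120.
For the centrifuge run: incubation (finishes minute 120, plus 20-minute gap → minute 140); sample prep (finishes minute 55, plus 20-minute gap → minute 75). Taking the maximum gives a start of minute 140, and it finishes at 140 + 60 = minute 200.

Working backward from the deadline:
Imaging must finish by minute 372; it takes 30 minutes, so it must start by 372 − 30 = minute 342.
Quantification must finish by minute 372; it takes 70 minutes, so it must start by 372 − 70 = minute 302.
Staining has several dependents: imaging (must start by minute 342, minus 20-minute gap → minute 322); quantification (must start by minute 302, minus 5-minute gap → minute 297). The earliest of those limits is minute 297, so staining must start by 297 − 24 = minute 273.
Nothing follows secondary incubation; the deadline of minute 372 is its only limit. It must start by 372 − 65 = minute 307.
Nothing follows data upload; the deadline of minute 372 is its only limit. It must start by 372 − 20 = minute 352.
The centrifuge run has several dependents: staining (must start by minute 273); secondary incubation (must start by minute 307, minus 5-minute gap → minute 302); data upload (must start by minute 352). The earliest of those limits is minute 273, so the centrifuge run must start by 273 − 60 = minute 213.
So the centrifuge run can start as early as minute 140 and as late as minute 213, giving 213 − 140 = 73 minutes of slack.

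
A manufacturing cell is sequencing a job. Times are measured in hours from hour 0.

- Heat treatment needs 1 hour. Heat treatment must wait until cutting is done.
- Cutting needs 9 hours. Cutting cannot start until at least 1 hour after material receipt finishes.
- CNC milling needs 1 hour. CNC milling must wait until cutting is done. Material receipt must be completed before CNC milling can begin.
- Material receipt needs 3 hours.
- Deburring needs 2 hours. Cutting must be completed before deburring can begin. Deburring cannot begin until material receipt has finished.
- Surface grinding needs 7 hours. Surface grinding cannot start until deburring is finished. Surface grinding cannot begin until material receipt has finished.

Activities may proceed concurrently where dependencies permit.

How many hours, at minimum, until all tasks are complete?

22

Nothing blocks material receipt, so it runs from hour 0 to hour 3.
After material receipt (finishes hour 3, plus 1-hour gap → hour 4), cutting can start at hour 4 and finishes at hour 13.
After cutting (finishes hour 13), heat treatment can start at hour 13 and finishes at hour 14.
For CNC milling: cutting (finishes hour 13); material receipt (finishes hour 3). Taking the maximum gives a start of hour 13, and it finishes at 13 + 1 = hour 14.
Deburring needs all of cutting (finishes hour 13); material receipt (finishes hour 3). That puts its earliest start at hour 13; it finishes at 13 + 2 = hour 15.
For surface grinding: deburring (finishes hour 15); material receipt (finishes hour 3). Taking the maximum gives a start of hour 15, and it finishes at 15 + 7 = hour 22.
All tasks are finished once the last one completes. Finish times: Material receipt at 3, Cutting at 13, Deburring at 15, CNC milling at 14, Heat treatment at 14, Surface grinding at 22. The latest is hour 22.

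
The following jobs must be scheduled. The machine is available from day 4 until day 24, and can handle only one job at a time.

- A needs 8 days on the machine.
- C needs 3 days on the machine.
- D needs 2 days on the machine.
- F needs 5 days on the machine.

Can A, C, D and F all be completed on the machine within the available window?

The machine window is 24 − 4 = 20 days.
Running back to back, the jobs need 8 + 3 + 2 + 5 = 18 days on the machine.
Since 18 ≤ 20, they fit within the window.

Yes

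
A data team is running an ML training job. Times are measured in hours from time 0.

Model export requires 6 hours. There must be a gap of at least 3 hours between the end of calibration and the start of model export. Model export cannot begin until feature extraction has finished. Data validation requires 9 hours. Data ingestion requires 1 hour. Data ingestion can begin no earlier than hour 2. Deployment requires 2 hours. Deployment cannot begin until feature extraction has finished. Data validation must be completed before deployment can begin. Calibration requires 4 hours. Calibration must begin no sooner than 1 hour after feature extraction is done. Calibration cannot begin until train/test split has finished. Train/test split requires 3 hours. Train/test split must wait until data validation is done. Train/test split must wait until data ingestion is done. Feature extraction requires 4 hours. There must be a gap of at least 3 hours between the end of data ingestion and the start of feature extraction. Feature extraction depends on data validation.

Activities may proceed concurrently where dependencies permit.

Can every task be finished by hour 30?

Yes

Data validation can start immediately at hour 0; it finishes at hour 9.
After its own release at hour 2, data ingestion can start at hour 2 and finishes at hour 3.
For train/test split: data validation (finishes hour 9); data ingestion (finishes hour 3). Taking the maximum gives a start of hour 9, and it finishes at 9 + 3 = hour 12.
For feature extraction: data ingestion (finishes hour 3, plus 3-hour gap → hour 6); data validation (finishes hour 9). Taking the maximum gives a start of hour 9, and it finishes at 9 + 4 = hour 13.
Deployment needs all of feature extraction (finishes hour 13); data validation (finishes hour 9). That puts its earliest start at hour 13; it finishes at 13 + 2 = hour 15.
Calibration has to wait for feature extraction (finishes hour 13, plus 1-hour gap → hour 14); train/test split (finishes hour 12). The latest of these is hour 14, so calibration runs hour 14 to 14 + 4 = hour 18.
Model export needs all of calibration (finishes hour 18, plus 3-hour gap → hour 21); feature extraction (finishes hour 13). That puts its earliest start at hour 21; it finishes at 21 + 6 = hour 27.
Every task is finished by hour 27, which is no later than the deadline of 30, so the schedule is feasible.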